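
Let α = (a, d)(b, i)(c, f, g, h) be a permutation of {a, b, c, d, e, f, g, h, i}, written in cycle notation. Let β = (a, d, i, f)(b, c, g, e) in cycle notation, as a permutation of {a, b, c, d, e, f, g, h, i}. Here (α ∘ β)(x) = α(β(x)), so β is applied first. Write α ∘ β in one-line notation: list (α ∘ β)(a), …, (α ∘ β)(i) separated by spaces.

(α ∘ β)(x) = α(β(x)). Computing each image: α(β(a)) = α(d) = a, α(β(b)) = α(c) = f, α(β(c)) = α(g) = h, α(β(d)) = α(i) = b, α(β(e)) = α(b) = i, α(β(f)) = α(a) = d, α(β(g)) = α(e) = e, α(β(h)) = α(h) = c, α(β(i)) = α(f) = g.
Hence α ∘ β = [a f h b i d e c g].

a f h b i d e c g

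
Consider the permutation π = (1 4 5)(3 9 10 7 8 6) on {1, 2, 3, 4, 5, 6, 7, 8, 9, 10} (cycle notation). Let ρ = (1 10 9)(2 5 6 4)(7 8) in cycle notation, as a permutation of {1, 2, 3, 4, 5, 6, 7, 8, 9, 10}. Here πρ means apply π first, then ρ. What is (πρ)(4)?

6

(πρ)(4) = ρ(π(4)). π(4) = 5, then ρ(5) = 6. So (πρ)(4) = 6.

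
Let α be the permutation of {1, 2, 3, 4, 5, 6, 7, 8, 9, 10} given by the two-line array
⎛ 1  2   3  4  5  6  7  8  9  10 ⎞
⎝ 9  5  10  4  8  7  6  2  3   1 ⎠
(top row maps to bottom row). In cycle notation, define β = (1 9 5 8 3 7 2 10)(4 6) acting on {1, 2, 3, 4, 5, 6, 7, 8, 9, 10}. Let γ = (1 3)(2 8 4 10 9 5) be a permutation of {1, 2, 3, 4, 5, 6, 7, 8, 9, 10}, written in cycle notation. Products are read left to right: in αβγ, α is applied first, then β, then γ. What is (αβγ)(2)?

4

Apply the permutations in order: α(2) = 5, then β(5) = 8, then γ(8) = 4. So (αβγ)(2) = 4.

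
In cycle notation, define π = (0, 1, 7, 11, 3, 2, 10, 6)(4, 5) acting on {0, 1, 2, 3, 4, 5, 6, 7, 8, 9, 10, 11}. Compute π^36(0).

0 lies in the 8-cycle (0, 1, 7, 11, 3, 2, 10, 6).
Powers repeat with period 8 on this cycle, and 36 mod 8 = 4, so π^36(0) = π^4(0).
Advancing 4 steps from 0: 0 → 1 → 7 → 11 → 3.

3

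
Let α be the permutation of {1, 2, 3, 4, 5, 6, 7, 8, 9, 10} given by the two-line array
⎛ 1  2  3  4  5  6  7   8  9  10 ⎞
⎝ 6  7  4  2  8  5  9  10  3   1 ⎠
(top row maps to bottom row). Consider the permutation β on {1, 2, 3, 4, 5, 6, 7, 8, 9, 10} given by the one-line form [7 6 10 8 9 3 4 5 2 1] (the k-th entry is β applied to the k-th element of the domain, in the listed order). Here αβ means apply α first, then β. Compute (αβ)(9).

10

First apply α: α(9) = 3, then β(3) = 10. Thus (αβ)(9) = 10.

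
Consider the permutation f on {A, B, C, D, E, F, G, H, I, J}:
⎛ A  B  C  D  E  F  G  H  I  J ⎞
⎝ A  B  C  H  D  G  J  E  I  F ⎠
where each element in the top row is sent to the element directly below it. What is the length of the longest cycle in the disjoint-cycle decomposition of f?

Decomposing into disjoint cycles gives (D, H, E)(F, G, J); the longest has length 3.

3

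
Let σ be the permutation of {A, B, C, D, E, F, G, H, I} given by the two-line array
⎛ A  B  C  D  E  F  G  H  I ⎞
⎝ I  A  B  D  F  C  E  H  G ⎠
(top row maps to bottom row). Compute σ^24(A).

Tracing A → I → … returns to A after 7 steps, so A lies in a 7-cycle (A I G E F C B).
Powers repeat with period 7 on this cycle, and 24 mod 7 = 3, so σ^24(A) = σ^3(A).
Advancing 3 steps from A: A → I → G → E.

E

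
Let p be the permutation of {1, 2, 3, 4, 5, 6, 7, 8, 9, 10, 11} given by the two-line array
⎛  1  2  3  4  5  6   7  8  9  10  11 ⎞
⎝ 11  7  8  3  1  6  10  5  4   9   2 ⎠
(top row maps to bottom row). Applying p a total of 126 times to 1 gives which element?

4

Tracing 1 → 11 → … returns to 1 after 10 steps, so 1 lies in a 10-cycle (1, 11, 2, 7, 10, 9, 4, 3, 8, 5).
On a 10-cycle, p^10 is the identity, so p^126 = p^6 there (126 ≡ 6 mod 10).
Advancing 6 steps from 1: 1 → 11 → 2 → 7 → 10 → 9 → 4.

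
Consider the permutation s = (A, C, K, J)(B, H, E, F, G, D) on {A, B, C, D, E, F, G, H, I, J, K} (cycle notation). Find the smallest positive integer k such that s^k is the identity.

The disjoint cycles have lengths 6, 4, 1.
The order is lcm(6, 4) = 12.

12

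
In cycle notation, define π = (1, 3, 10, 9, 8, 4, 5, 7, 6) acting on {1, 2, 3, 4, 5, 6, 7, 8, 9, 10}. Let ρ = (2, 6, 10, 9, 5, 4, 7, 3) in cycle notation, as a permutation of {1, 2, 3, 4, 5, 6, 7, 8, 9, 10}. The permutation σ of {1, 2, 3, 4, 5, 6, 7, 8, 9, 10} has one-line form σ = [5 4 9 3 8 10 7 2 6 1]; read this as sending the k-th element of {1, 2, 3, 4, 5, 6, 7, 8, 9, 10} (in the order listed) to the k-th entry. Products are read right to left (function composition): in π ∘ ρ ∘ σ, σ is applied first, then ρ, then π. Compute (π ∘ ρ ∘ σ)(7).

Chase 7: σ(7) = 7; ρ(7) = 3; π(3) = 10. Hence (π ∘ ρ ∘ σ)(7) = 10.

10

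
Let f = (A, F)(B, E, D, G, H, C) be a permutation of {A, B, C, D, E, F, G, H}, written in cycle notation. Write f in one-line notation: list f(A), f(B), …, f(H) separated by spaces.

F E B G D A H C

Image by image: A→F, B→E, C→B, D→G, E→D, F→A, G→H, H→C.
Listing these in domain order gives F E B G D A H C.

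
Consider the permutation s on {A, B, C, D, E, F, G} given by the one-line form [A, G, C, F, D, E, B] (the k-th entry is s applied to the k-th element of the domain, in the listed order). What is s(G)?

B

G is element number 7 of the domain, and entry number 7 of the one-line form is B, so s(G) = B.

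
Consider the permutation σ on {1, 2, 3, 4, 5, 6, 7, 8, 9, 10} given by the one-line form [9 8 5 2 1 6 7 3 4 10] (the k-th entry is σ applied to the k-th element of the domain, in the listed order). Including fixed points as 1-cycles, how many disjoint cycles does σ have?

The cycle decomposition is (1, 9, 4, 2, 8, 3, 5)(6)(7)(10), which has 4 cycles (counting 1-cycles).

4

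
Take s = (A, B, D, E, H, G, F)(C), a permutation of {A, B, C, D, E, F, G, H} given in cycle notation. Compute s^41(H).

E

H lies in the 7-cycle (A, B, D, E, H, G, F).
Since the cycle has length 7, s^41 acts on it the same as s^6 (41 mod 7 = 6).
Advancing 6 steps from H: H → G → F → A → B → D → E.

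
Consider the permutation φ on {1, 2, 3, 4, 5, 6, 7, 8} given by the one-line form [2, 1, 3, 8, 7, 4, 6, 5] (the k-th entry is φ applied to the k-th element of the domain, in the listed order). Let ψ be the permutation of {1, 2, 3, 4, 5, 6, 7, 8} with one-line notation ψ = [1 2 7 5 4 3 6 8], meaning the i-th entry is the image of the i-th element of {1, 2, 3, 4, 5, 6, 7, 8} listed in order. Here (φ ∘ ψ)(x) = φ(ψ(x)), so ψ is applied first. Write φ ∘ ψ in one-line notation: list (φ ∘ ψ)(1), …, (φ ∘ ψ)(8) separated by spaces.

For each element, apply ψ then φ: 1 → 1 → 2; 2 → 2 → 1; 3 → 7 → 6; 4 → 5 → 7; 5 → 4 → 8; 6 → 3 → 3; 7 → 6 → 4; 8 → 8 → 5.
So φ ∘ ψ in one-line form is 2 1 6 7 8 3 4 5.

2 1 6 7 8 3 4 5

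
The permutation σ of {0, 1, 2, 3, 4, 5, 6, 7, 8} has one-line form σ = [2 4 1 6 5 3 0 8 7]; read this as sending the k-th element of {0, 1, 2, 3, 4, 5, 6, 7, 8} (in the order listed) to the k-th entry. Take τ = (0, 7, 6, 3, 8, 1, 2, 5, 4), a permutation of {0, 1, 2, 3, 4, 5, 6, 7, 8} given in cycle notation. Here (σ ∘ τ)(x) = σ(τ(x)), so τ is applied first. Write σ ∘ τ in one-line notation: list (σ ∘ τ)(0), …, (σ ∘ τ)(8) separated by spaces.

(σ ∘ τ)(x) = σ(τ(x)). Computing each image: σ(τ(0)) = σ(7) = 8, σ(τ(1)) = σ(2) = 1, σ(τ(2)) = σ(5) = 3, σ(τ(3)) = σ(8) = 7, σ(τ(4)) = σ(0) = 2, σ(τ(5)) = σ(4) = 5, σ(τ(6)) = σ(3) = 6, σ(τ(7)) = σ(6) = 0, σ(τ(8)) = σ(1) = 4.
Hence σ ∘ τ = [8 1 3 7 2 5 6 0 4].

8 1 3 7 2 5 6 0 4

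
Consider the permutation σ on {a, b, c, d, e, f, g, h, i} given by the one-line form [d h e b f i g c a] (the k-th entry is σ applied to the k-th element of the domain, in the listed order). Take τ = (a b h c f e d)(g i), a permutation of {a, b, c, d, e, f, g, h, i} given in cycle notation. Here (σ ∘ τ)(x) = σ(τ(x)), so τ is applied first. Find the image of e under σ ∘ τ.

First apply τ: τ(e) = d, then σ(d) = b. Thus (σ ∘ τ)(e) = b.

b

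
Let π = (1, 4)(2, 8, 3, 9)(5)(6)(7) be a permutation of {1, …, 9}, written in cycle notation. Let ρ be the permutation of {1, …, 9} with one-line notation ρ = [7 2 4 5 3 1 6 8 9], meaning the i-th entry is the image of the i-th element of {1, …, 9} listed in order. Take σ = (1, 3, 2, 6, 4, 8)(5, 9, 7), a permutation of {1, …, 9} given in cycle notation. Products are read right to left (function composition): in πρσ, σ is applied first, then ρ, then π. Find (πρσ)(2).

4

Chase 2: σ(2) = 6; ρ(6) = 1; π(1) = 4. Hence (πρσ)(2) = 4.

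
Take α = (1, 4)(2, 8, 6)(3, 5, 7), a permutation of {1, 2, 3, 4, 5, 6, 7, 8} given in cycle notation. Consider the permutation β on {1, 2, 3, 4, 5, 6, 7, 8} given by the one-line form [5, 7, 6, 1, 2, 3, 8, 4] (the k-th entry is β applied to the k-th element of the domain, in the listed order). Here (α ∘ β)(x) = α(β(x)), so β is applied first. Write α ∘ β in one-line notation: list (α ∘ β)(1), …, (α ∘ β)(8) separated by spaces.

(α ∘ β)(x) = α(β(x)). Computing each image: α(β(1)) = α(5) = 7, α(β(2)) = α(7) = 3, α(β(3)) = α(6) = 2, α(β(4)) = α(1) = 4, α(β(5)) = α(2) = 8, α(β(6)) = α(3) = 5, α(β(7)) = α(8) = 6, α(β(8)) = α(4) = 1.
Hence α ∘ β = [7 3 2 4 8 5 6 1].

7 3 2 4 8 5 6 1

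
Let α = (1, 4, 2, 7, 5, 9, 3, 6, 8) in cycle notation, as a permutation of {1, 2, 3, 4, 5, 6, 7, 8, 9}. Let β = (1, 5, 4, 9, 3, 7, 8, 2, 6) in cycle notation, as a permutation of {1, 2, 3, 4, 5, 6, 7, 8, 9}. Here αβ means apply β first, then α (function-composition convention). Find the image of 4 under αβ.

3

First apply β: β(4) = 9, then α(9) = 3. Thus (αβ)(4) = 3.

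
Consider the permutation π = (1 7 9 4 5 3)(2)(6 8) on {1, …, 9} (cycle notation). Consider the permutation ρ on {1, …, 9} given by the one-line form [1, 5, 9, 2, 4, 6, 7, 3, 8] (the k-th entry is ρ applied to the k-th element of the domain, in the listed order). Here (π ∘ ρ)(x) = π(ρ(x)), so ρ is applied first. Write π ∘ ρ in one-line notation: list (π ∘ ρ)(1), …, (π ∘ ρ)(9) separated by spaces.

For each element, apply ρ then π: 1 → 1 → 7; 2 → 5 → 3; 3 → 9 → 4; 4 → 2 → 2; 5 → 4 → 5; 6 → 6 → 8; 7 → 7 → 9; 8 → 3 → 1; 9 → 8 → 6.
So π ∘ ρ in one-line form is 7 3 4 2 5 8 9 1 6.

7 3 4 2 5 8 9 1 6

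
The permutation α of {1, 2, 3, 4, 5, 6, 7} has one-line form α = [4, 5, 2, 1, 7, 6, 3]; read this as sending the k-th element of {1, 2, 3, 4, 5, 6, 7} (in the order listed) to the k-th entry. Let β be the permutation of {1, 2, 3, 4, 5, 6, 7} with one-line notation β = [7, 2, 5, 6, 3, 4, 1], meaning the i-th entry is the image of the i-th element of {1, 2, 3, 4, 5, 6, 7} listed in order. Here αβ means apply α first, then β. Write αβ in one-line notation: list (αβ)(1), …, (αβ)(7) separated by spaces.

6 3 2 7 1 4 5

Chase each element through α then β: 1 → 4 → 6; 2 → 5 → 3; 3 → 2 → 2; 4 → 1 → 7; 5 → 7 → 1; 6 → 6 → 4; 7 → 3 → 5.
So αβ in one-line form is 6 3 2 7 1 4 5.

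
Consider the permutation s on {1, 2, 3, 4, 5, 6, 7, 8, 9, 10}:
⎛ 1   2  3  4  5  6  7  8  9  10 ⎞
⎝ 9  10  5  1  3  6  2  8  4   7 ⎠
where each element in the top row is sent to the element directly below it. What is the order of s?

Decomposing into disjoint cycles gives cycle lengths 3, 3, 2, 1, 1.
The order of s is the least common multiple of its cycle lengths: lcm(3, 3, 2) = 6.

6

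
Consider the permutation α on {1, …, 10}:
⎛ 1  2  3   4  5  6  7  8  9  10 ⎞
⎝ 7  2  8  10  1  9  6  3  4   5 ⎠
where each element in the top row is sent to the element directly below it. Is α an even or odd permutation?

odd

In disjoint-cycle form the cycle lengths are 7, 2, 1.
A cycle is odd iff its length is even; α has 1 even-length cycle, so sgn(α) = (−1)^1 and α is odd.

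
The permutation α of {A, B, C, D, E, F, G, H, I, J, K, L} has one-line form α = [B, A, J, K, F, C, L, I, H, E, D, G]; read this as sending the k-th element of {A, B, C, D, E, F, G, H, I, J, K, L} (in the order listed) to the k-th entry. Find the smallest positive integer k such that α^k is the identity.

4

Writing α as disjoint cycles, the cycle lengths are 4, 2, 2, 2, 2.
The order is lcm(4, 2, 2, 2, 2) = 4.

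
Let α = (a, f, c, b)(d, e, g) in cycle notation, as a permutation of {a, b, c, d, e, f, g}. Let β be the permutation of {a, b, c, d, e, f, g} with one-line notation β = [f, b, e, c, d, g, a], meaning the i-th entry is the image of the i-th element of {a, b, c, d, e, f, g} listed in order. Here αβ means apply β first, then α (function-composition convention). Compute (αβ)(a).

First apply β: β(a) = f, then α(f) = c. Thus (αβ)(a) = c.

c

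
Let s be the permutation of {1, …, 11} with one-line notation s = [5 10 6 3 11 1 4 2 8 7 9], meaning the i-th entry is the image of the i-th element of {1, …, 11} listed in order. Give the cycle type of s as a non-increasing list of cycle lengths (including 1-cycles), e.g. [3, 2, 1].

The disjoint cycles are (1, 5, 11, 9, 8, 2, 10, 7, 4, 3, 6), with lengths 11 in non-increasing order.

[11]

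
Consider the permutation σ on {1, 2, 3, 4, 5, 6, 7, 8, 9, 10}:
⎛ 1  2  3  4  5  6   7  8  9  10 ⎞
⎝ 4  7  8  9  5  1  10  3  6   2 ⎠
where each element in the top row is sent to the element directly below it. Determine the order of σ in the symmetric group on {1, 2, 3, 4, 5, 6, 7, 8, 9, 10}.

12

The disjoint-cycle form of σ has cycle lengths 4, 3, 2, 1.
The order is lcm(4, 3, 2) = 12.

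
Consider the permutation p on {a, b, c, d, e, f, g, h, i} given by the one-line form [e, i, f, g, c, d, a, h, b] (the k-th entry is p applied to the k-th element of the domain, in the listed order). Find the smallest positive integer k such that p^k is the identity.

6

Decomposing into disjoint cycles gives cycle lengths 6, 2, 1.
The order of p is the least common multiple of its cycle lengths: lcm(6, 2) = 6.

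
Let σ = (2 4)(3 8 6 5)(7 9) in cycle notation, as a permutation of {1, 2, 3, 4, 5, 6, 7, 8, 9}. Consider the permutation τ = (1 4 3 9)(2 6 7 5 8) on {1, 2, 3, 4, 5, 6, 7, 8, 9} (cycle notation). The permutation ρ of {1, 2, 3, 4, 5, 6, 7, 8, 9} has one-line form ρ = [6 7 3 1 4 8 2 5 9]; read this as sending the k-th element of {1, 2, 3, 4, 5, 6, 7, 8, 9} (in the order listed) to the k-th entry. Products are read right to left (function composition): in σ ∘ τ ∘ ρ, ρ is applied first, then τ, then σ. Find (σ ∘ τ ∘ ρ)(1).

Apply the permutations in order: ρ(1) = 6, then τ(6) = 7, then σ(7) = 9. So (σ ∘ τ ∘ ρ)(1) = 9.

9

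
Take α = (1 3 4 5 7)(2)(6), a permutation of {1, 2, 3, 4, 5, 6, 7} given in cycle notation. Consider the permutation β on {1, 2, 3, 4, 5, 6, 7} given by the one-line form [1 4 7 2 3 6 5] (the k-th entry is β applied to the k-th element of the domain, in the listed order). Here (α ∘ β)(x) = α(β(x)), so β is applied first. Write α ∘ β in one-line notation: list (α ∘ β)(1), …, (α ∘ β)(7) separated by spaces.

3 5 1 2 4 6 7

(α ∘ β)(x) = α(β(x)). Computing each image: α(β(1)) = α(1) = 3, α(β(2)) = α(4) = 5, α(β(3)) = α(7) = 1, α(β(4)) = α(2) = 2, α(β(5)) = α(3) = 4, α(β(6)) = α(6) = 6, α(β(7)) = α(5) = 7.
Hence α ∘ β = [3 5 1 2 4 6 7].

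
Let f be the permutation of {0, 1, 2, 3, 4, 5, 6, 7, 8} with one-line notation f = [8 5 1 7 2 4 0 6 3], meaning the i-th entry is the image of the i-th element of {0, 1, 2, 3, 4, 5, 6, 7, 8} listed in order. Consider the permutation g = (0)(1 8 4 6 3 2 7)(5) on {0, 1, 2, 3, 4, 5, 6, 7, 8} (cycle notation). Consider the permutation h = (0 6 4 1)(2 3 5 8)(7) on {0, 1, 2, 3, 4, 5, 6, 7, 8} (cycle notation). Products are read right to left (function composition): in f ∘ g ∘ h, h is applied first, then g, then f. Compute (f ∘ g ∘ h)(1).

8

Apply the permutations in order: h(1) = 0, then g(0) = 0, then f(0) = 8. So (f ∘ g ∘ h)(1) = 8.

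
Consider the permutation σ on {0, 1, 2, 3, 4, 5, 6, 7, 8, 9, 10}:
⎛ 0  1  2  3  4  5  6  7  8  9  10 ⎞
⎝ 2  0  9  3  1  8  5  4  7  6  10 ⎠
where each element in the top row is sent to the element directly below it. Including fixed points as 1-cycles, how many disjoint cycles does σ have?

3

The cycle decomposition is (0, 2, 9, 6, 5, 8, 7, 4, 1)(3)(10), which has 3 cycles (counting 1-cycles).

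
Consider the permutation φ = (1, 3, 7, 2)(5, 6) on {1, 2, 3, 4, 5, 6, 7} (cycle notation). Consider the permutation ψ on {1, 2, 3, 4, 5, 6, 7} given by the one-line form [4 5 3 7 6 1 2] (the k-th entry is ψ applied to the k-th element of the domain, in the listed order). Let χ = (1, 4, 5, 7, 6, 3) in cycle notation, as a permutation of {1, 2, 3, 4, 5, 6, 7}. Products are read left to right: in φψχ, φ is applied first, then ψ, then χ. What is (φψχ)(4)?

6

Apply the permutations in order: φ(4) = 4, then ψ(4) = 7, then χ(7) = 6. So (φψχ)(4) = 6.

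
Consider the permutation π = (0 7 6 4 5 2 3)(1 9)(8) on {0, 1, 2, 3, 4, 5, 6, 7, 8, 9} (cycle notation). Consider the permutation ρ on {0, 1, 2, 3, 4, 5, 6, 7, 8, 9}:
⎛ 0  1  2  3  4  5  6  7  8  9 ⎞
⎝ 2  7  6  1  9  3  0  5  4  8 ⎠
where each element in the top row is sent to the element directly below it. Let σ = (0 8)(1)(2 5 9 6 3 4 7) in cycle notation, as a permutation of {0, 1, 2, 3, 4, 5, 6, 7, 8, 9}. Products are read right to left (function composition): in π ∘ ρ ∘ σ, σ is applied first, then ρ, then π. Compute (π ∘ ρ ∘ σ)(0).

5

Apply the permutations in order: σ(0) = 8, then ρ(8) = 4, then π(4) = 5. So (π ∘ ρ ∘ σ)(0) = 5.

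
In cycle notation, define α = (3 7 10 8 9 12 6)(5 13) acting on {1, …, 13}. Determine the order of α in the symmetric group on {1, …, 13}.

14

The disjoint cycles have lengths 7, 2, 1, 1, 1, 1.
The order of α is the least common multiple of its cycle lengths: lcm(7, 2) = 14.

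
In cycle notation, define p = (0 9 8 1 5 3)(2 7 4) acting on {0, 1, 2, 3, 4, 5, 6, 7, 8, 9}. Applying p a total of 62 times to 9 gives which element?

1

9 lies in the 6-cycle (0 9 8 1 5 3).
On a 6-cycle, p^6 is the identity, so p^62 = p^2 there (62 ≡ 2 mod 6).
Stepping 2 places around the cycle: 9 → 8 → 1.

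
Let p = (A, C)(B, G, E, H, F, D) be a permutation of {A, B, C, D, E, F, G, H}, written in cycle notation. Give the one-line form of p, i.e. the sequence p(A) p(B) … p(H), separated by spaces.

Image by image: A↦C, B↦G, C↦A, D↦B, E↦H, F↦D, G↦E, H↦F.
So the one-line form is C G A B H D E F.

C G A B H D E F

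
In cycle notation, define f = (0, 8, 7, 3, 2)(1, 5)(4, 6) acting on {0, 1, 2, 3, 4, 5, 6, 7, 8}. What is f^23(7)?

0

7 lies in the 5-cycle (0, 8, 7, 3, 2).
Since the cycle has length 5, f^23 acts on it the same as f^3 (23 mod 5 = 3).
Advancing 3 steps from 7: 7 → 3 → 2 → 0.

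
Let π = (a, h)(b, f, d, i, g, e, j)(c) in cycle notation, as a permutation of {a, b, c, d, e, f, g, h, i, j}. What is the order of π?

14

The cycle type of π is (7, 2, 1).
Since disjoint cycles commute, ord(π) = lcm(7, 2) = 14.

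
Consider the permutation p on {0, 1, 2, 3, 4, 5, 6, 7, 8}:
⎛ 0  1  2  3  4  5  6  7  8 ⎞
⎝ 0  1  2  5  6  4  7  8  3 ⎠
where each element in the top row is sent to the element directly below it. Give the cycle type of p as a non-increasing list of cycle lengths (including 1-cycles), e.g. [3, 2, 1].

[6, 1, 1, 1]

The disjoint cycles are (0)(1)(2)(3 5 4 6 7 8), with lengths 6, 1, 1, 1 in non-increasing order.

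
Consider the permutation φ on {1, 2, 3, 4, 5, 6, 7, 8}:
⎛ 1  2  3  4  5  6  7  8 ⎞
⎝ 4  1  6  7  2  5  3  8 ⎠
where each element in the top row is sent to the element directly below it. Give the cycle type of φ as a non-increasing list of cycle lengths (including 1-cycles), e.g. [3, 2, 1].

The disjoint cycles are (1 4 7 3 6 5 2)(8), with lengths 7, 1 in non-increasing order.

[7, 1]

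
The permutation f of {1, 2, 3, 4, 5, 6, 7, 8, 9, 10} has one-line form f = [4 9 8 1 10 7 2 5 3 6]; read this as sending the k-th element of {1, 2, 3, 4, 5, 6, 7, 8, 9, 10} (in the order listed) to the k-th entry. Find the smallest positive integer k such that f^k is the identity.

8

The disjoint-cycle form of f has cycle lengths 8, 2.
Since disjoint cycles commute, ord(f) = lcm(8, 2) = 8.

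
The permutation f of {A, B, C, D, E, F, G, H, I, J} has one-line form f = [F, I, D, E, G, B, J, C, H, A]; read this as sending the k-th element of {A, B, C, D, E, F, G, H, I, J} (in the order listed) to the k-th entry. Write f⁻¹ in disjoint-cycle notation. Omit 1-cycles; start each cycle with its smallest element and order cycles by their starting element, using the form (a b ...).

(A J G E D C H I B F)

The cycle decomposition of f is (A F B I H C D E G J).
Reversing each cycle (and rotating so the smallest element leads) gives f⁻¹ = (A J G E D C H I B F).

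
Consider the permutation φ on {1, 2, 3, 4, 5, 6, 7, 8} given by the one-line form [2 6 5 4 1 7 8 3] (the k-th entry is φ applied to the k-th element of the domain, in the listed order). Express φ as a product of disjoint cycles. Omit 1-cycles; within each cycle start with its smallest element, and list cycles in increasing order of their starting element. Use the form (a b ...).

Start at 1 and follow images: 1 → 2 → 6 → 7 → 8 → 3 → 5 → 1, giving the cycle (1 2 6 7 8 3 5).
Continuing from each remaining unvisited element yields (1 2 6 7 8 3 5).

(1 2 6 7 8 3 5)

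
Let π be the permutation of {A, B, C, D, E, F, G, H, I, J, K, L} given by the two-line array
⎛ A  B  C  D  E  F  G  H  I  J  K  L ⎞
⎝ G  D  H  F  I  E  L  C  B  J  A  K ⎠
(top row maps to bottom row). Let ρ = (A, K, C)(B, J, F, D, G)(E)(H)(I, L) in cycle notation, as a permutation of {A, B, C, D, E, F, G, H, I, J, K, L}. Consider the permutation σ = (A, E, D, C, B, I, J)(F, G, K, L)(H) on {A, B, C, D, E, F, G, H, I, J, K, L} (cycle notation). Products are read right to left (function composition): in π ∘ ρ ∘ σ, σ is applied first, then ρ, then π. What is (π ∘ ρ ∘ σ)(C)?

(π ∘ ρ ∘ σ)(C) = π(ρ(σ(C))). σ(C) = B, then ρ(B) = J, then π(J) = J, so the result is J.

J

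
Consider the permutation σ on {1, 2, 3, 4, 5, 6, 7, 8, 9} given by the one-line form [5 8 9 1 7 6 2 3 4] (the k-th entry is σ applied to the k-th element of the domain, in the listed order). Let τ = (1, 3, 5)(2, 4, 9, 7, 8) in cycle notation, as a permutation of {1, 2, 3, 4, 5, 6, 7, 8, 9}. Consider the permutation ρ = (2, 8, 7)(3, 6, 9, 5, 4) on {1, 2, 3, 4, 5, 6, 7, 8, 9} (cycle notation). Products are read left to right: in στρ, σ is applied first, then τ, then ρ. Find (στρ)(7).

3

(στρ)(7) = ρ(τ(σ(7))). σ(7) = 2, then τ(2) = 4, then ρ(4) = 3, so the result is 3.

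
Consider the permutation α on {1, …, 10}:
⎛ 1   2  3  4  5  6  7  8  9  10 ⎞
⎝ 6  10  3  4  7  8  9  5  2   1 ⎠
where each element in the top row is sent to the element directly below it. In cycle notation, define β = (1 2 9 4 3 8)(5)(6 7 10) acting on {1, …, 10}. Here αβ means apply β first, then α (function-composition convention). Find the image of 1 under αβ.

(αβ)(1) = α(β(1)). β(1) = 2, then α(2) = 10. So (αβ)(1) = 10.

10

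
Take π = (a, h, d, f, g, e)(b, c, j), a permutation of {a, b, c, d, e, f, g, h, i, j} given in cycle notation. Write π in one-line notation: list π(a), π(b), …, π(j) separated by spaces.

h c j f a g e d i b

Image by image: a↦h, b↦c, c↦j, d↦f, e↦a, f↦g, g↦e, h↦d, i↦i, j↦b.
So the one-line form is h c j f a g e d i b.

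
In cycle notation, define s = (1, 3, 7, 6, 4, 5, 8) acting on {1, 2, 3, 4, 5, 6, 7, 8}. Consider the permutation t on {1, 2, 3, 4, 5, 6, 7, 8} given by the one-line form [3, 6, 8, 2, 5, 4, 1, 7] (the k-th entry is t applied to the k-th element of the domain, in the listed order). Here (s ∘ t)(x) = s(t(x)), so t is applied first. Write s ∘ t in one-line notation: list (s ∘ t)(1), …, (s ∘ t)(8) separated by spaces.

7 4 1 2 8 5 3 6

For each element, apply t then s: 1 → 3 → 7; 2 → 6 → 4; 3 → 8 → 1; 4 → 2 → 2; 5 → 5 → 8; 6 → 4 → 5; 7 → 1 → 3; 8 → 7 → 6.
So s ∘ t in one-line form is 7 4 1 2 8 5 3 6.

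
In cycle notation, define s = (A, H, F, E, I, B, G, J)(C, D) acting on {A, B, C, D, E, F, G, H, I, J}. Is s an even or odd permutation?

even

The cycle lengths are 8, 2.
A cycle of length ℓ contributes ℓ−1 transpositions, so s is a product of 7 + 1 = 8 transpositions — even.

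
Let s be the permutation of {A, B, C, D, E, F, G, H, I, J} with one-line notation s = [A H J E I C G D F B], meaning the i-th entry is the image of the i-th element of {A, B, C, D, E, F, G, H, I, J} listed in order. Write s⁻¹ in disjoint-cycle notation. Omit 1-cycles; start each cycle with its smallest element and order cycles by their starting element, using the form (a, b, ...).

(B, J, C, F, I, E, D, H)

The cycle decomposition of s is (B, H, D, E, I, F, C, J).
Reversing each cycle (and rotating so the smallest element leads) gives s⁻¹ = (B, J, C, F, I, E, D, H).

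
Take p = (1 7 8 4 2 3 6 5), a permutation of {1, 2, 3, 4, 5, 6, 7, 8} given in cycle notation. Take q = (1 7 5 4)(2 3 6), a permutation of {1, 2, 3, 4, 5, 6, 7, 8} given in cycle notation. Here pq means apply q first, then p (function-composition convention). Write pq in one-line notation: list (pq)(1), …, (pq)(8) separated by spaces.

8 6 5 7 2 3 1 4

Chase each element through q then p: 1 → 7 → 8; 2 → 3 → 6; 3 → 6 → 5; 4 → 1 → 7; 5 → 4 → 2; 6 → 2 → 3; 7 → 5 → 1; 8 → 8 → 4.
Collecting the images, pq = [8 6 5 7 2 3 1 4].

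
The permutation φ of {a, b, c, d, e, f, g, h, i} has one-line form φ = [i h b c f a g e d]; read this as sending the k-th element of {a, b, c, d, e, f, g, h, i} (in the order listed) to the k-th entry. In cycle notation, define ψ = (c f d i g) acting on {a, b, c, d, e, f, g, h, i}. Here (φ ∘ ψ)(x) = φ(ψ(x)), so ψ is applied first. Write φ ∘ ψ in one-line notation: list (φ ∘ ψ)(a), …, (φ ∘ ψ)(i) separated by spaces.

i h a d f c b e g

Chase each element through ψ then φ: a → a → i; b → b → h; c → f → a; d → i → d; e → e → f; f → d → c; g → c → b; h → h → e; i → g → g.
Collecting the images, φ ∘ ψ = [i h a d f c b e g].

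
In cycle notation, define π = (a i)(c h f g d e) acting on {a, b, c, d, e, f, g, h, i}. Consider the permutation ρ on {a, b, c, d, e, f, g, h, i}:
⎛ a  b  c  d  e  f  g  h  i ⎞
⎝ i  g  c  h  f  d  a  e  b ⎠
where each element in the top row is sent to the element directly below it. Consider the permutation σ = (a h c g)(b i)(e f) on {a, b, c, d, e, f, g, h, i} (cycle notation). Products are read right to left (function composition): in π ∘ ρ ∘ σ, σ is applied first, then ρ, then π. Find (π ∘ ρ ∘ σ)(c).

i

Apply the permutations in order: σ(c) = g, then ρ(g) = a, then π(a) = i. So (π ∘ ρ ∘ σ)(c) = i.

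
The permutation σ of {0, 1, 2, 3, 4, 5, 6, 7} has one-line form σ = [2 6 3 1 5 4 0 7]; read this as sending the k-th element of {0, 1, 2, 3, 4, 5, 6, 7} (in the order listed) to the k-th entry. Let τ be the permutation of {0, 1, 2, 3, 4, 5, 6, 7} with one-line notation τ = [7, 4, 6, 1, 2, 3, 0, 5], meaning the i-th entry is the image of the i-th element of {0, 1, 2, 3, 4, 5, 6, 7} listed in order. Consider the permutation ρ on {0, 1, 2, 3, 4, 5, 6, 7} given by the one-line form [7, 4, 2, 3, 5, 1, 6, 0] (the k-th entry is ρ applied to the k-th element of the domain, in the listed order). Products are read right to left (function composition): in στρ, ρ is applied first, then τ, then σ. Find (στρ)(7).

7

Apply the permutations in order: ρ(7) = 0, then τ(0) = 7, then σ(7) = 7. So (στρ)(7) = 7.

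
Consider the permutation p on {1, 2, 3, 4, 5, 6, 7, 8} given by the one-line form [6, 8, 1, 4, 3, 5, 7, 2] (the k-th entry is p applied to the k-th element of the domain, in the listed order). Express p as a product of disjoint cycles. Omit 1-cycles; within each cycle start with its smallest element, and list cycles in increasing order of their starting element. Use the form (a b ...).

Iterating p from 1 gives 1 → 6 → 5 → 3 → 1; that is the 4-cycle (1 6 5 3).
Continuing from each remaining unvisited element yields (1 6 5 3)(2 8).

(1 6 5 3)(2 8)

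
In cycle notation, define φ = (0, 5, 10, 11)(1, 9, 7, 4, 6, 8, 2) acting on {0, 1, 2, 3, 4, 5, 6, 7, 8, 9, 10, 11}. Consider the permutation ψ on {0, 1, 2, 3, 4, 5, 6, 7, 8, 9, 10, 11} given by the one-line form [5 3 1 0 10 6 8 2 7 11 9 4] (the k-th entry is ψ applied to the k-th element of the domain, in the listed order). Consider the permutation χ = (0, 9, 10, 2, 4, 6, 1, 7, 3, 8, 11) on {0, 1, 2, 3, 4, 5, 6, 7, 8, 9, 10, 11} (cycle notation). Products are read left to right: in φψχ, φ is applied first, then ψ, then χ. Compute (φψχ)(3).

9

Apply the permutations in order: φ(3) = 3, then ψ(3) = 0, then χ(0) = 9. So (φψχ)(3) = 9.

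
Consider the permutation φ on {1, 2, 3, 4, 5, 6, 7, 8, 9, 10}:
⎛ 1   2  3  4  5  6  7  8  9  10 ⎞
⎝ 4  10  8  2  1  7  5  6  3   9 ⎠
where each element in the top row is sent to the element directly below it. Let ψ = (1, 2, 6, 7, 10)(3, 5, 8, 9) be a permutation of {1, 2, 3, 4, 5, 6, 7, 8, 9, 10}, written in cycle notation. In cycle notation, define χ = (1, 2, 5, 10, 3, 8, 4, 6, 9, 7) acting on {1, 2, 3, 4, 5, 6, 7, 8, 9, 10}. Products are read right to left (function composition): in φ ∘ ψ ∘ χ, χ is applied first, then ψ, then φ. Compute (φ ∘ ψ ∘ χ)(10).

Chase 10: χ(10) = 3; ψ(3) = 5; φ(5) = 1. Hence (φ ∘ ψ ∘ χ)(10) = 1.

1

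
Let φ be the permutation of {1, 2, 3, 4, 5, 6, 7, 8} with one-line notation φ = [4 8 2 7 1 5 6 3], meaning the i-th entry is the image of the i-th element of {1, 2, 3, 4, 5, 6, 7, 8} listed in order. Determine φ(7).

6

7 is element number 7 of the domain, and entry number 7 of the one-line form is 6, so φ(7) = 6.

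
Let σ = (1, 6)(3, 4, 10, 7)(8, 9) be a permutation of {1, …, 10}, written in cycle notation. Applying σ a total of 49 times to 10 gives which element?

7

10 lies in the 4-cycle (3, 4, 10, 7).
On a 4-cycle, σ^4 is the identity, so σ^49 = σ^1 there (49 ≡ 1 mod 4).
Stepping 1 place around the cycle: 10 → 7.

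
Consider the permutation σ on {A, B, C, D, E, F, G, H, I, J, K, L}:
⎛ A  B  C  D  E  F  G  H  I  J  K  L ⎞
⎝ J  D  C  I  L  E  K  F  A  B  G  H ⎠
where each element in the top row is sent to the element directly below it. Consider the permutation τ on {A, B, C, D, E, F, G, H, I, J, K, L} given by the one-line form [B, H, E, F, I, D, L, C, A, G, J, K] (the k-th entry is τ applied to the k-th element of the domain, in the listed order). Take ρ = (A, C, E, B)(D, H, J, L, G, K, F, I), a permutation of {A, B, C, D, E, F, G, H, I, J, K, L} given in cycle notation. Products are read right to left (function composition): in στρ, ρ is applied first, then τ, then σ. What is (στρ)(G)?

B

(στρ)(G) = σ(τ(ρ(G))). ρ(G) = K, then τ(K) = J, then σ(J) = B, so the result is B.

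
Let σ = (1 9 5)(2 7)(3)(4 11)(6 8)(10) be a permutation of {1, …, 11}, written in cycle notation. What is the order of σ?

The disjoint cycles have lengths 3, 2, 2, 2, 1, 1.
Since disjoint cycles commute, ord(σ) = lcm(3, 2, 2, 2) = 6.

6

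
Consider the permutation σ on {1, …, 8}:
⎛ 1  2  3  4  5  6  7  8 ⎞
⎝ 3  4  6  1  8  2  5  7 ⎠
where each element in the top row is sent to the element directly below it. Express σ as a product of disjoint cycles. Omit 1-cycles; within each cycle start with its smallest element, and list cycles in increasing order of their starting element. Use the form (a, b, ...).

(1, 3, 6, 2, 4)(5, 8, 7)

From 1: 1 → 3 → 6 → 2 → 4 → 1, closing the cycle (1, 3, 6, 2, 4).
Repeating from the next unused element and collecting all non-trivial cycles gives (1, 3, 6, 2, 4)(5, 8, 7).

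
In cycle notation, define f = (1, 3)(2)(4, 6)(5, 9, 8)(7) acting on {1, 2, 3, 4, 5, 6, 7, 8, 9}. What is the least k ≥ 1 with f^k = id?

The cycle type of f is (3, 2, 2, 1, 1).
Since disjoint cycles commute, ord(f) = lcm(3, 2, 2) = 6.

6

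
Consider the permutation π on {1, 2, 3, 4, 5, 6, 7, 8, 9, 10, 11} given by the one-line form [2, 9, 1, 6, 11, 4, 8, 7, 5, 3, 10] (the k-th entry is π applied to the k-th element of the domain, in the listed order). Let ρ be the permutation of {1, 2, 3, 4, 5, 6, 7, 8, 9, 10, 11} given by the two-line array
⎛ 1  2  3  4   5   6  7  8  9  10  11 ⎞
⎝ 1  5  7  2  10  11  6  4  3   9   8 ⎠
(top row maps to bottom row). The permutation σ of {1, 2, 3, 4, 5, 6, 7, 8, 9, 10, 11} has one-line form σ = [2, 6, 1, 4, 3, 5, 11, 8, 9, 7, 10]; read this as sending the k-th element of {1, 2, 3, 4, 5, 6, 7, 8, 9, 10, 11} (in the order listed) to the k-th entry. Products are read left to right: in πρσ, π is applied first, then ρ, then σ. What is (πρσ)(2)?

1

(πρσ)(2) = σ(ρ(π(2))). π(2) = 9, then ρ(9) = 3, then σ(3) = 1, so the result is 1.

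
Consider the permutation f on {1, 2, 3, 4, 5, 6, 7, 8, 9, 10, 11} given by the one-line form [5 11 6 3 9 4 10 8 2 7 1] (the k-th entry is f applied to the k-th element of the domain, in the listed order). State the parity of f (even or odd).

In disjoint-cycle form the cycle lengths are 5, 3, 2, 1.
A cycle is odd iff its length is even; f has 1 even-length cycle, so sgn(f) = (−1)^1 and f is odd.

odd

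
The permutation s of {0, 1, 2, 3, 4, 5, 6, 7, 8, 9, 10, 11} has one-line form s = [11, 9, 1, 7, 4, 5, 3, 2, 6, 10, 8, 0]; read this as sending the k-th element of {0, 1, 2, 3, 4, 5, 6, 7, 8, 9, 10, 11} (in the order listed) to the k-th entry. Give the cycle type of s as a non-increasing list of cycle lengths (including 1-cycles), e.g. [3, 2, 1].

The disjoint cycles are (0 11)(1 9 10 8 6 3 7 2)(4)(5), with lengths 8, 2, 1, 1 in non-increasing order.

[8, 2, 1, 1]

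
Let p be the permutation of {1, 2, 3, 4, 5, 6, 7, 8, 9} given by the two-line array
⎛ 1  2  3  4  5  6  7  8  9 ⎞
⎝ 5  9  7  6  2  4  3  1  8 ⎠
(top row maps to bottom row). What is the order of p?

10

Writing p as disjoint cycles, the cycle lengths are 5, 2, 2.
The order of p is the least common multiple of its cycle lengths: lcm(5, 2, 2) = 10.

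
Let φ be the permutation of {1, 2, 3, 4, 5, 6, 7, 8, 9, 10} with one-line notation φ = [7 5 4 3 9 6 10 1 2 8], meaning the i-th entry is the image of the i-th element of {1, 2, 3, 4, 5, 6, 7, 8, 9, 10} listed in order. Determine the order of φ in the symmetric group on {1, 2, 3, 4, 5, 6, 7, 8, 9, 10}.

Decomposing into disjoint cycles gives cycle lengths 4, 3, 2, 1.
Since disjoint cycles commute, ord(φ) = lcm(4, 3, 2) = 12.

12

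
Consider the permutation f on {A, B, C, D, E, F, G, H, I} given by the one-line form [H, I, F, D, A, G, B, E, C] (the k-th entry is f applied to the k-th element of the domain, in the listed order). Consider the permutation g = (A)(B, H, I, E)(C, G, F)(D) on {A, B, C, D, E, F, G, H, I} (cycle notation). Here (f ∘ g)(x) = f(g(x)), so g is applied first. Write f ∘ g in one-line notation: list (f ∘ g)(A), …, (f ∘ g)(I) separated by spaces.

H E B D I F G C A

(f ∘ g)(x) = f(g(x)). Computing each image: f(g(A)) = f(A) = H, f(g(B)) = f(H) = E, f(g(C)) = f(G) = B, f(g(D)) = f(D) = D, f(g(E)) = f(B) = I, f(g(F)) = f(C) = F, f(g(G)) = f(F) = G, f(g(H)) = f(I) = C, f(g(I)) = f(E) = A.
Hence f ∘ g = [H E B D I F G C A].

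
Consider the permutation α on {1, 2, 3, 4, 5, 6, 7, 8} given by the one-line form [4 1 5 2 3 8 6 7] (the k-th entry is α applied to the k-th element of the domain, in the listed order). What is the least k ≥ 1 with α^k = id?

6

The disjoint-cycle form of α has cycle lengths 3, 3, 2.
The order is lcm(3, 3, 2) = 6.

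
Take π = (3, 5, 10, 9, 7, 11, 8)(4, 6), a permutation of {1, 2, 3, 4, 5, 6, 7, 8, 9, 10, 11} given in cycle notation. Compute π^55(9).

10

9 lies in the 7-cycle (3, 5, 10, 9, 7, 11, 8).
On a 7-cycle, π^7 is the identity, so π^55 = π^6 there (55 ≡ 6 mod 7).
Advancing 6 steps from 9: 9 → 7 → 11 → 8 → 3 → 5 → 10.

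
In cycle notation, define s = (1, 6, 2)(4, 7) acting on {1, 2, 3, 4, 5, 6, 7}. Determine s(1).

6

Within (1, 6, 2), 1 ↦ 6.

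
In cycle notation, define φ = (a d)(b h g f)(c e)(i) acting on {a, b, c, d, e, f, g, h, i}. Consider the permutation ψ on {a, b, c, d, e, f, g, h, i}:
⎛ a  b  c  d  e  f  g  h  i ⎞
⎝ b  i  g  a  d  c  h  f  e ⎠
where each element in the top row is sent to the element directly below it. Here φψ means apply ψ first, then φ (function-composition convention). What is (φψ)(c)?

ψ(c) = g, then φ(g) = f; composing gives (φψ)(c) = f.

f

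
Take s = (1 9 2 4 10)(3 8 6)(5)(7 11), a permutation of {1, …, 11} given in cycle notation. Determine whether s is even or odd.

odd

The cycle lengths are 5, 3, 2, 1.
A cycle of length ℓ contributes ℓ−1 transpositions, so s is a product of 4 + 2 + 1 = 7 transpositions — odd.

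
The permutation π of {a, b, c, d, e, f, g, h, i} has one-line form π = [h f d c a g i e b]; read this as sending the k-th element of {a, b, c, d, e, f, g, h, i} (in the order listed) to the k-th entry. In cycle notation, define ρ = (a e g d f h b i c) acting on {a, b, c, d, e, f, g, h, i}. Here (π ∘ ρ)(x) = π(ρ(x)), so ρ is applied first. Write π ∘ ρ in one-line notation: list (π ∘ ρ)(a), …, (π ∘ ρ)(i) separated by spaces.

a b h g i e c f d

For each element, apply ρ then π: a → e → a; b → i → b; c → a → h; d → f → g; e → g → i; f → h → e; g → d → c; h → b → f; i → c → d.
Collecting the images, π ∘ ρ = [a b h g i e c f d].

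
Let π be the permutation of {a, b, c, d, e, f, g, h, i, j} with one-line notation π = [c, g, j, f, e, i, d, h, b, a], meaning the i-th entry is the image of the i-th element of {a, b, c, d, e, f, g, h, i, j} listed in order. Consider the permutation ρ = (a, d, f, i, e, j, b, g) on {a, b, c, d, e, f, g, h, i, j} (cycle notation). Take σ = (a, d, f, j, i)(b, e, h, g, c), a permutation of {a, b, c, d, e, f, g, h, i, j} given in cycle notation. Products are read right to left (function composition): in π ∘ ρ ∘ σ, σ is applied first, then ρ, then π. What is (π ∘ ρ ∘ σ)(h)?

c

Chase h: σ(h) = g; ρ(g) = a; π(a) = c. Hence (π ∘ ρ ∘ σ)(h) = c.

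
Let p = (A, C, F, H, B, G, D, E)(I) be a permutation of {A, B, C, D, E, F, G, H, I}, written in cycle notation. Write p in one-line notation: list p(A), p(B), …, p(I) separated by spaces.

C G F E A H D B I

Image by image: A↦C, B↦G, C↦F, D↦E, E↦A, F↦H, G↦D, H↦B, I↦I.
So the one-line form is C G F E A H D B I.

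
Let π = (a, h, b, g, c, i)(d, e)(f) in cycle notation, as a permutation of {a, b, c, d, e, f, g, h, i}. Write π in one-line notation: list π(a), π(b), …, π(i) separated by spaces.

h g i e d f c b a

Reading each image from the cycles: a→h, b→g, c→i, d→e, e→d, f→f, g→c, h→b, i→a.
Listing these in domain order gives h g i e d f c b a.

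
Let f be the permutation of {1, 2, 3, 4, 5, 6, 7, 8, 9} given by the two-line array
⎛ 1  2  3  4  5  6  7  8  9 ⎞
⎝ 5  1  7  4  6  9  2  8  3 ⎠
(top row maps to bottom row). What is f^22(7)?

2

Tracing 7 → 2 → … returns to 7 after 7 steps, so 7 lies in a 7-cycle (1, 5, 6, 9, 3, 7, 2).
On a 7-cycle, f^7 is the identity, so f^22 = f^1 there (22 ≡ 1 mod 7).
Advancing 1 step from 7: 7 → 2.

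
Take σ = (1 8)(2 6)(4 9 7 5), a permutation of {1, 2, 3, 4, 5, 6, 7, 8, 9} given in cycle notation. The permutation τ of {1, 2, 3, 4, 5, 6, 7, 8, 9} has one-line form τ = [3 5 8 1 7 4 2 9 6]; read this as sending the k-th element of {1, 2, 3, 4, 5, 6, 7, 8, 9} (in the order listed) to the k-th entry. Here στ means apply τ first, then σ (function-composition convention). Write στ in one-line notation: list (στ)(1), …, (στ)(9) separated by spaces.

3 4 1 8 5 9 6 7 2

Chase each element through τ then σ: 1 → 3 → 3; 2 → 5 → 4; 3 → 8 → 1; 4 → 1 → 8; 5 → 7 → 5; 6 → 4 → 9; 7 → 2 → 6; 8 → 9 → 7; 9 → 6 → 2.
So στ in one-line form is 3 4 1 8 5 9 6 7 2.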